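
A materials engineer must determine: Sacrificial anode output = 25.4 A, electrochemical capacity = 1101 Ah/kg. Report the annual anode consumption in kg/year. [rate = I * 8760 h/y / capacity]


Annual consumption = current * hours per year / capacity
Rate = 25.4 * 8760 / 1101 = 202.1 kg/year

202.1 kg/year


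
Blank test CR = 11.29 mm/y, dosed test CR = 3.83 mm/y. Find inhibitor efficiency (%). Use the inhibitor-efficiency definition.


Apply the inhibitor-efficiency definition: IE = (CR_blank − CR_inh)/CR_blank × 100
IE = (11.29 − 3.83) / 11.29 × 100
IE = 7.46 / 11.29 × 100 = 66.1 %

66.1 %


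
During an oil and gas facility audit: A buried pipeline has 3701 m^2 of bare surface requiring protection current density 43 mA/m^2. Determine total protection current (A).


I = area * current density, then convert mA → A (÷1000)
I = 3701 * 43 / 1000 = 159.14 A

159.14 A


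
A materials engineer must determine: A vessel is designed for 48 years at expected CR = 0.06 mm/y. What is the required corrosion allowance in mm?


Corrosion allowance = CR × design life
CA = 0.06 * 48 = 2.88 mm

2.88 mm


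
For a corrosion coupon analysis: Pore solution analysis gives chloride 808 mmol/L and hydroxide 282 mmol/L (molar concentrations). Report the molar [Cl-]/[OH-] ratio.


Threshold parameter = [Cl-] / [OH-] (molar basis; both in mmol/L, so units cancel)
Ratio = 808 / 282 = 2.87

2.87


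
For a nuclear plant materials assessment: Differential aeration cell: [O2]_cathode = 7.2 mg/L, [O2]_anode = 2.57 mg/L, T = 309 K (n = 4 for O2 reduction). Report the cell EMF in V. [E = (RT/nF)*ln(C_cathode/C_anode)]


Apply the Nernst concentration-cell relation: E = (RT/nF)*ln(C_cathode/C_anode)
RT/nF = 8.314*309/(4*96485) = 0.00665654 V
ln(7.2/2.57) = 1.03018
E = 0.00665654 * 1.03018 = 0.00686 V

0.00686 V


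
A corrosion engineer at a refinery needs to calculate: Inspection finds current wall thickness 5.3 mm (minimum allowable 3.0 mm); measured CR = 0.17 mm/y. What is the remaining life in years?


Apply the remaining-life relation: RL = (t_current − t_min) / CR
RL = (5.3 − 3.0) / 0.17 = 2.3 / 0.17 = 13.5 years

13.5 years


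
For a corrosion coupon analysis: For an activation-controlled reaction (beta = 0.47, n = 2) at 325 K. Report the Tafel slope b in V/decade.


Apply the Tafel slope relation: b = 2.303*R*T/(beta*n*F)
Numerator: 2.303 * 8.314 * 325 = 6222.82
Denominator: 0.47 * 2 * 96485 = 90695.9
b = 6222.82 / 90695.9 = 0.069 V/decade

0.069 V/decade


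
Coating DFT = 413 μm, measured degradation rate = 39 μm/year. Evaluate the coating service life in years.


Service life = thickness / degradation rate
Life = 413 / 39 = 10.6 years

10.6 years


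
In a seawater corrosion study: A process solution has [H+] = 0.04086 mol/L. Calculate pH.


pH = −log10[H+]
pH = −log10(0.04086) = 1.39

1.39


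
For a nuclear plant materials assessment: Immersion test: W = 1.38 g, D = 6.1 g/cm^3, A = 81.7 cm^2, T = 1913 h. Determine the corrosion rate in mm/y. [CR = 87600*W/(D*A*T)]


Apply the mm/y weight-loss relation: CR = 87600 * W / (D * A * T)
Numerator: 87600 * 1.38 = 120888.0
Denominator: 6.1 * 81.7 * 1913 = 953381.81
CR = 120888.0 / 953381.81 = 0.126799 mm/y

0.126799 mm/y


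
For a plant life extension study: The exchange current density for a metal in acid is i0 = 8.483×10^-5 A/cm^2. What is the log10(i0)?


i0 = 8.483×10^-5 A/cm^2
log10(i0) = -4.071

-4.071


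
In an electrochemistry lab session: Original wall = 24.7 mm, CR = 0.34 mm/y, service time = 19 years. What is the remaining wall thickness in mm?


Remaining wall = original − CR × time
t = 24.7 − 0.34*19 = 24.7 − 6.46 = 18.24 mm

18.24 mm


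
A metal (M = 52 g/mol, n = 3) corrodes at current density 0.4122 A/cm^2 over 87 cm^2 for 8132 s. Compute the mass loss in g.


Apply Faraday's law: m = i*A*t*M / (n*F)
Total charge passed Q = i*A*t = 0.4122*87*8132 = 291624.9048 C
m = Q*M/(n*F) = 291624.9048*52/(3*96485) = 52.3898 g

52.3898 g


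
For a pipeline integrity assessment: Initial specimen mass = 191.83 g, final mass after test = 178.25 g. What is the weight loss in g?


Weight loss = initial − final
WL = 191.83 − 178.25 = 13.58 g

13.58 g


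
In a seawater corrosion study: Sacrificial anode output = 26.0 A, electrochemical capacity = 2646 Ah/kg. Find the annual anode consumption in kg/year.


Annual consumption = current * hours per year / capacity
Rate = 26.0 * 8760 / 2646 = 86.1 kg/year

86.1 kg/year


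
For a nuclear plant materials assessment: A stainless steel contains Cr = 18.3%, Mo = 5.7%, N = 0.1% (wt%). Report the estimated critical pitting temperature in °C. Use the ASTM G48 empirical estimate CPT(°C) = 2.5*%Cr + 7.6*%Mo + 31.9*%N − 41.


Apply the ASTM G48 empirical CPT estimate: CPT(°C) = 2.5*%Cr + 7.6*%Mo + 31.9*%N − 41
2.5*18.3 = 45.75; 7.6*5.7 = 43.32; 31.9*0.1 = 3.19
CPT = 45.75 + 43.32 + 3.19 − 41 = 51.26 °C
Rounded to 0.1 °C: CPT ≈ 51.3 °C

51.3 °C


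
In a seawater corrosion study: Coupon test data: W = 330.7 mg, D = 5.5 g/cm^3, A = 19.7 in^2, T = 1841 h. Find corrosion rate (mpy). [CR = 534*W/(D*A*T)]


Apply the mpy weight-loss relation: CR = 534 * W / (D * A * T)
Numerator: 534 * 330.7 = 176593.8
Denominator: 5.5 * 19.7 * 1841 = 199472.35
CR = 176593.8 / 199472.35 = 0.8853 mpy

0.8853 mpy


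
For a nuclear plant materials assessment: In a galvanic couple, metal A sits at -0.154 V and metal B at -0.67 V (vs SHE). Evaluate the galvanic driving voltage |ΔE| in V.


Driving voltage is the absolute potential difference.
|ΔE| = |-0.154 − (-0.67)| = 0.516 V

0.516 V


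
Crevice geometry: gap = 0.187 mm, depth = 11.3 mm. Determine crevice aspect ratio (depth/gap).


Aspect ratio = depth / gap
Ratio = 11.3 / 0.187 = 60.4

60.4


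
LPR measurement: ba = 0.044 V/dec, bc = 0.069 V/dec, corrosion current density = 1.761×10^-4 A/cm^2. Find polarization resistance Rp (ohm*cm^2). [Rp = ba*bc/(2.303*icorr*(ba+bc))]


Apply the Stern-Geary equation: Rp = ba*bc / (2.303*icorr*(ba+bc))
ba*bc = 0.044*0.069 = 0.003036
ba+bc = 0.113; 2.303*icorr*(ba+bc) = 2.303*1.761×10^-4*0.113 = 4.5828088×10^-5
Rp = 0.003036 / 4.5828088×10^-5 = 66.25 ohm*cm^2

66.25 ohm*cm^2


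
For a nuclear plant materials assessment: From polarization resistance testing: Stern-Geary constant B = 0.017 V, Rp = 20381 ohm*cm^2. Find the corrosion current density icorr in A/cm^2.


Apply the Stern-Geary relation: icorr = B / Rp
icorr = 0.017 / 20381 = 8.341×10^-7 A/cm^2

8.341×10^-7 A/cm^2


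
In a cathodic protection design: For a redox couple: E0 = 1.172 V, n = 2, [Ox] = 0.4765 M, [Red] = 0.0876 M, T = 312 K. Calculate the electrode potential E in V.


Apply the Nernst equation: E = E0 + (RT/nF)*ln([Ox]/[Red])
Step 1: RT/nF = 8.314*312/(2*96485) = 0.01344234 V
Step 2: [Ox]/[Red] = 0.4765/0.0876 = 5.439498
Step 3: ln(5.439498) = 1.693687
Step 4: correction = 0.01344234 * 1.693687 = 0.0228 V
E = 1.172 + 0.0228 = 1.1948 V

1.1948 V


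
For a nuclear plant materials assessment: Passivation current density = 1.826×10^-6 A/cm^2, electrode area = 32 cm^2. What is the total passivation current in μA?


I = i_pass * A, then convert A → μA (×10^6)
I = 1.826×10^-6 * 32 * 10^6 = 58.43 μA

58.43 μA


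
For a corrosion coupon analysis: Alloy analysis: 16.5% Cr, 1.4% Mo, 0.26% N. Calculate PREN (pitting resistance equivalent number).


Apply the PREN formula: PREN = Cr + 3.3*Mo + 16*N
PREN = 16.5 + 3.3*1.4 + 16*0.26
PREN = 16.5 + 4.62 + 4.16 = 25.28

25.28


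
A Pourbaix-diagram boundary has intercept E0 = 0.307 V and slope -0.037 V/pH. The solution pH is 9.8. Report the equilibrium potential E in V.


Apply the Pourbaix line equation: E = E0 + slope*pH
E = 0.307 + (-0.037)*9.8 = 0.307 + (-0.3626) = -0.0556 V
Rounded to 3 decimal places: E = -0.056 V

-0.056 V


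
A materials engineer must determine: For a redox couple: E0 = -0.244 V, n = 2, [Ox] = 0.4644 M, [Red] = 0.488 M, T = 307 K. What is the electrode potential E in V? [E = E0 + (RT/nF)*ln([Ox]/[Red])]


Apply the Nernst equation: E = E0 + (RT/nF)*ln([Ox]/[Red])
Step 1: RT/nF = 8.314*307/(2*96485) = 0.01322692 V
Step 2: [Ox]/[Red] = 0.4644/0.488 = 0.951639
Step 3: ln(0.951639) = -0.04957
Step 4: correction = 0.01322692 * -0.04957 = -0.001 V
E = -0.244 + -0.001 = -0.245 V

-0.245 V


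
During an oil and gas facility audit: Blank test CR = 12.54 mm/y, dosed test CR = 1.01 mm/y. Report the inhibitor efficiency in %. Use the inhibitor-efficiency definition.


Apply the inhibitor-efficiency definition: IE = (CR_blank − CR_inh)/CR_blank × 100
IE = (12.54 − 1.01) / 12.54 × 100
IE = 11.53 / 12.54 × 100 = 91.9 %

91.9 %


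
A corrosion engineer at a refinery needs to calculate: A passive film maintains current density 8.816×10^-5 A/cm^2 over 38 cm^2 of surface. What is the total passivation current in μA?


I = i_pass * A, then convert A → μA (×10^6)
I = 8.816×10^-5 * 38 * 10^6 = 3350.08 μA

3350.08 μA


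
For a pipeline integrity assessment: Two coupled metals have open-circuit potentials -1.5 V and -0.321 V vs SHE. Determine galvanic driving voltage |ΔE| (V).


Driving voltage is the absolute potential difference.
|ΔE| = |-1.5 − (-0.321)| = 1.179 V

1.179 V


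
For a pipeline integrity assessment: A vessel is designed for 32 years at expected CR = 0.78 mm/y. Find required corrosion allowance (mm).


Corrosion allowance = CR × design life
CA = 0.78 * 32 = 24.96 mm

24.96 mm


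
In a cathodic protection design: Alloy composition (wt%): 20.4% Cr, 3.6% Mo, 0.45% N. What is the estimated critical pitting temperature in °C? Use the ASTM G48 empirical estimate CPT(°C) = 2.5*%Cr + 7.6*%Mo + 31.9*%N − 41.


Apply the ASTM G48 empirical CPT estimate: CPT(°C) = 2.5*%Cr + 7.6*%Mo + 31.9*%N − 41
2.5*20.4 = 51; 7.6*3.6 = 27.36; 31.9*0.45 = 14.355
CPT = 51 + 27.36 + 14.355 − 41 = 51.715 °C
Rounded to 0.1 °C: CPT ≈ 51.7 °C

51.7 °C


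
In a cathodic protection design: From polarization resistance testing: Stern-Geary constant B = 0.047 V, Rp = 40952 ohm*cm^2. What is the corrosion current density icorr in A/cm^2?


Apply the Stern-Geary relation: icorr = B / Rp
icorr = 0.047 / 40952 = 1.148×10^-6 A/cm^2

1.148×10^-6 A/cm^2


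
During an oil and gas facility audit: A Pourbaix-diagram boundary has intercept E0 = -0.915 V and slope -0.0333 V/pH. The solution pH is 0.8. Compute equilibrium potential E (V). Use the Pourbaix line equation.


Apply the Pourbaix line equation: E = E0 + slope*pH
E = -0.915 + (-0.0333)*0.8 = -0.915 + (-0.02664) = -0.94164 V
Rounded to 3 decimal places: E = -0.942 V

-0.942 V


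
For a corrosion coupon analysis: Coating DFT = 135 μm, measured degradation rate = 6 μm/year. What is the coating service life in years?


Service life = thickness / degradation rate
Life = 135 / 6 = 22.5 years

22.5 years


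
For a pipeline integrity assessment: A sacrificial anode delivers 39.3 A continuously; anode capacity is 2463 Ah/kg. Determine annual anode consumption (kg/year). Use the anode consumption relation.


Annual consumption = current * hours per year / capacity
Rate = 39.3 * 8760 / 2463 = 139.8 kg/year

139.8 kg/year


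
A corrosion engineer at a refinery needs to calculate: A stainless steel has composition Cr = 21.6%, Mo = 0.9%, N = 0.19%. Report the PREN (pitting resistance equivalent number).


Apply the PREN formula: PREN = Cr + 3.3*Mo + 16*N
PREN = 21.6 + 3.3*0.9 + 16*0.19
PREN = 21.6 + 2.97 + 3.04 = 27.61

27.61


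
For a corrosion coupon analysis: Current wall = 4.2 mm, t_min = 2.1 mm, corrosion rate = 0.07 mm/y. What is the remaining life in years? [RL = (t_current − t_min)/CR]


Apply the remaining-life relation: RL = (t_current − t_min) / CR
RL = (4.2 − 2.1) / 0.07 = 2.1 / 0.07 = 30.0 years

30.0 years


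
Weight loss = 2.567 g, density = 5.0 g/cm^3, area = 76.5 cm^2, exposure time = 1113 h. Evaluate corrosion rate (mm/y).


Apply the mm/y weight-loss relation: CR = 87600 * W / (D * A * T)
Numerator: 87600 * 2.567 = 224869.2
Denominator: 5.0 * 76.5 * 1113 = 425722.5
CR = 224869.2 / 425722.5 = 0.528206 mm/y

0.528206 mm/y


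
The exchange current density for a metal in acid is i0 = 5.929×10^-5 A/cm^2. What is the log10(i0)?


i0 = 5.929×10^-5 A/cm^2
log10(i0) = -4.227

-4.227


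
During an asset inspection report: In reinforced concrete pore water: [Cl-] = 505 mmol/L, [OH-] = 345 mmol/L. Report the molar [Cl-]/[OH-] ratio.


Threshold parameter = [Cl-] / [OH-] (molar basis; both in mmol/L, so units cancel)
Ratio = 505 / 345 = 1.46

1.46


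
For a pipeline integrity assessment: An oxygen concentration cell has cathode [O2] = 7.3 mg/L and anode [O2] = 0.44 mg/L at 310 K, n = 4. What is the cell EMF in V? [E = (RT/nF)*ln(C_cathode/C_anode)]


Apply the Nernst concentration-cell relation: E = (RT/nF)*ln(C_cathode/C_anode)
RT/nF = 8.314*310/(4*96485) = 0.00667808 V
ln(7.3/0.44) = 2.80885
E = 0.00667808 * 2.80885 = 0.01876 V

0.01876 V


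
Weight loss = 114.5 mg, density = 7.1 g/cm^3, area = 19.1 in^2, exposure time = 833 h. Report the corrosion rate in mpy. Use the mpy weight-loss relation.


Apply the mpy weight-loss relation: CR = 534 * W / (D * A * T)
Numerator: 534 * 114.5 = 61143.0
Denominator: 7.1 * 19.1 * 833 = 112963.13
CR = 61143.0 / 112963.13 = 0.541 mpy

0.541 mpy


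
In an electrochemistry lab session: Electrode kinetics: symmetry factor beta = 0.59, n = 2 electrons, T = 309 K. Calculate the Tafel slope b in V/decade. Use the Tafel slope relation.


Apply the Tafel slope relation: b = 2.303*R*T/(beta*n*F)
Numerator: 2.303 * 8.314 * 309 = 5916.47
Denominator: 0.59 * 2 * 96485 = 113852.3
b = 5916.47 / 113852.3 = 0.052 V/decade

0.052 V/decade


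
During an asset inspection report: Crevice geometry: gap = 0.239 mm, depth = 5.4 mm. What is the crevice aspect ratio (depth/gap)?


Aspect ratio = depth / gap
Ratio = 5.4 / 0.239 = 22.6

22.6


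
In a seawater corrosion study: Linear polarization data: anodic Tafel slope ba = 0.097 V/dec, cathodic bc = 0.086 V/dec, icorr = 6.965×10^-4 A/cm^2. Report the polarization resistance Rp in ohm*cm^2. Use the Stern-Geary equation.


Apply the Stern-Geary equation: Rp = ba*bc / (2.303*icorr*(ba+bc))
ba*bc = 0.097*0.086 = 0.008342
ba+bc = 0.183; 2.303*icorr*(ba+bc) = 2.303*6.965×10^-4*0.183 = 2.9353923×10^-4
Rp = 0.008342 / 2.9353923×10^-4 = 28.42 ohm*cm^2

28.42 ohm*cm^2


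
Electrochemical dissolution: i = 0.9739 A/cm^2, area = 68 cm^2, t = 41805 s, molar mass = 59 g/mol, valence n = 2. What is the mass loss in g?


Apply Faraday's law: m = i*A*t*M / (n*F)
Total charge passed Q = i*A*t = 0.9739*68*41805 = 2768544.486 C
m = Q*M/(n*F) = 2768544.486*59/(2*96485) = 846.47419 g

846.47419 g


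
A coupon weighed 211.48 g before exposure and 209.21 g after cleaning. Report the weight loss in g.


Weight loss = initial − final
WL = 211.48 − 209.21 = 2.27 g

2.27 g


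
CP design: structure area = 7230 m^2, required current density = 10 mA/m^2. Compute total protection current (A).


I = area * current density, then convert mA → A (÷1000)
I = 7230 * 10 / 1000 = 72.3 A

72.3 A


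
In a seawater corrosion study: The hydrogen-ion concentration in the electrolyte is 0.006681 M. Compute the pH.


pH = −log10[H+]
pH = −log10(0.006681) = 2.18

2.18


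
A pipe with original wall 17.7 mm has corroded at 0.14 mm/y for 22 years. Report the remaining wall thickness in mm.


Remaining wall = original − CR × time
t = 17.7 − 0.14*22 = 17.7 − 3.08 = 14.62 mm

14.62 mm


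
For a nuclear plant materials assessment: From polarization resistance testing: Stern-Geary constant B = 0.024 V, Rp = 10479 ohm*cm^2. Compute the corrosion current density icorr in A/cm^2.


Apply the Stern-Geary relation: icorr = B / Rp
icorr = 0.024 / 10479 = 2.29×10^-6 A/cm^2

2.29×10^-6 A/cm^2


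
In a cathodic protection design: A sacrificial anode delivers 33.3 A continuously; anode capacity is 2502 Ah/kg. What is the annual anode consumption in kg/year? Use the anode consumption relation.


Annual consumption = current * hours per year / capacity
Rate = 33.3 * 8760 / 2502 = 116.6 kg/year

116.6 kg/year


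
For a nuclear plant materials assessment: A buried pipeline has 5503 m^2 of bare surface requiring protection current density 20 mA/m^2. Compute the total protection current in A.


I = area * current density, then convert mA → A (÷1000)
I = 5503 * 20 / 1000 = 110.06 A

110.06 A


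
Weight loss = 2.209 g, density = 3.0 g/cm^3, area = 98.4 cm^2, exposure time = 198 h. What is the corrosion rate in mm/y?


Apply the mm/y weight-loss relation: CR = 87600 * W / (D * A * T)
Numerator: 87600 * 2.209 = 193508.4
Denominator: 3.0 * 98.4 * 198 = 58449.6
CR = 193508.4 / 58449.6 = 3.31069 mm/y

3.31069 mm/y


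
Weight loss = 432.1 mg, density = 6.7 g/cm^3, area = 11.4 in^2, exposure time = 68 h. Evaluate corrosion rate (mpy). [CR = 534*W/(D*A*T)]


Apply the mpy weight-loss relation: CR = 534 * W / (D * A * T)
Numerator: 534 * 432.1 = 230741.4
Denominator: 6.7 * 11.4 * 68 = 5193.84
CR = 230741.4 / 5193.84 = 44.426 mpy

44.426 mpy


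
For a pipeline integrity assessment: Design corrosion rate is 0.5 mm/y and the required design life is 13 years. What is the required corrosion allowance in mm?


Corrosion allowance = CR × design life
CA = 0.5 * 13 = 6.5 mm

6.5 mm


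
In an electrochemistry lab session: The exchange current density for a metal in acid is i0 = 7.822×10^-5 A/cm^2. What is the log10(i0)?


i0 = 7.822×10^-5 A/cm^2
log10(i0) = -4.107

-4.107


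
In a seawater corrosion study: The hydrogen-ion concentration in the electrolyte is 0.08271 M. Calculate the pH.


pH = −log10[H+]
pH = −log10(0.08271) = 1.08

1.08


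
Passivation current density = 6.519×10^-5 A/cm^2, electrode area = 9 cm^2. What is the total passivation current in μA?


I = i_pass * A, then convert A → μA (×10^6)
I = 6.519×10^-5 * 9 * 10^6 = 586.71 μA

586.71 μA


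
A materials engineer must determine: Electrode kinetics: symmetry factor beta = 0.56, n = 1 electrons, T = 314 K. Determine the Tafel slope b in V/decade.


Apply the Tafel slope relation: b = 2.303*R*T/(beta*n*F)
Numerator: 2.303 * 8.314 * 314 = 6012.2
Denominator: 0.56 * 1 * 96485 = 54031.6
b = 6012.2 / 54031.6 = 0.111 V/decade

0.111 V/decade


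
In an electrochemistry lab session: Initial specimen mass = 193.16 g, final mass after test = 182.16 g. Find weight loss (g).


Weight loss = initial − final
WL = 193.16 − 182.16 = 11.0 g

11.0 g


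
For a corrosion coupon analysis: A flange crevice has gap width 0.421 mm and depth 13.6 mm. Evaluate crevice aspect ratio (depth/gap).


Aspect ratio = depth / gap
Ratio = 13.6 / 0.421 = 32.3

32.3


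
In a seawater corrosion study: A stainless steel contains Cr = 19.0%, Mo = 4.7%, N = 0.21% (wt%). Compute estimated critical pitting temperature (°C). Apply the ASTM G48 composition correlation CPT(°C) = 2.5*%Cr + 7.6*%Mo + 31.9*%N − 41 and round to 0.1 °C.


Apply the ASTM G48 empirical CPT estimate: CPT(°C) = 2.5*%Cr + 7.6*%Mo + 31.9*%N − 41
2.5*19.0 = 47.5; 7.6*4.7 = 35.72; 31.9*0.21 = 6.699
CPT = 47.5 + 35.72 + 6.699 − 41 = 48.919 °C
Rounded to 0.1 °C: CPT ≈ 48.9 °C

48.9 °C


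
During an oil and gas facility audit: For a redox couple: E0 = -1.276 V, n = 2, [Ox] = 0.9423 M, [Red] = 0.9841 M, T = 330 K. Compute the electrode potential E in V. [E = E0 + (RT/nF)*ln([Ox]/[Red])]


Apply the Nernst equation: E = E0 + (RT/nF)*ln([Ox]/[Red])
Step 1: RT/nF = 8.314*330/(2*96485) = 0.01421786 V
Step 2: [Ox]/[Red] = 0.9423/0.9841 = 0.957525
Step 3: ln(0.957525) = -0.043403
Step 4: correction = 0.01421786 * -0.043403 = -0.0006 V
E = -1.276 + -0.0006 = -1.2766 V

-1.2766 V


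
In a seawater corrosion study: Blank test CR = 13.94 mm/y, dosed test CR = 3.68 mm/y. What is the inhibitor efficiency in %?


Apply the inhibitor-efficiency definition: IE = (CR_blank − CR_inh)/CR_blank × 100
IE = (13.94 − 3.68) / 13.94 × 100
IE = 10.26 / 13.94 × 100 = 73.6 %

73.6 %


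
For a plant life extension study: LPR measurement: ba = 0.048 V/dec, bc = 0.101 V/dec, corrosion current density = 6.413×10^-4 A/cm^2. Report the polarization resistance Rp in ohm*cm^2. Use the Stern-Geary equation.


Apply the Stern-Geary equation: Rp = ba*bc / (2.303*icorr*(ba+bc))
ba*bc = 0.048*0.101 = 0.004848
ba+bc = 0.149; 2.303*icorr*(ba+bc) = 2.303*6.413×10^-4*0.149 = 2.2006017×10^-4
Rp = 0.004848 / 2.2006017×10^-4 = 22.03 ohm*cm^2

22.03 ohm*cm^2


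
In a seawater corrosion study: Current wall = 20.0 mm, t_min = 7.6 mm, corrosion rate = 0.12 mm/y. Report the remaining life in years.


Apply the remaining-life relation: RL = (t_current − t_min) / CR
RL = (20.0 − 7.6) / 0.12 = 12.4 / 0.12 = 103.3 years

103.3 years


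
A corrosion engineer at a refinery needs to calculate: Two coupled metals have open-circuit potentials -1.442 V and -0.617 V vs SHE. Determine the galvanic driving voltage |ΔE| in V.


Driving voltage is the absolute potential difference.
|ΔE| = |-1.442 − (-0.617)| = 0.825 V

0.825 V


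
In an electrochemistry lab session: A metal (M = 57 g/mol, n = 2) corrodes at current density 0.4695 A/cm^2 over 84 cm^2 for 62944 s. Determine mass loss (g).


Apply Faraday's law: m = i*A*t*M / (n*F)
Total charge passed Q = i*A*t = 0.4695*84*62944 = 2482385.472 C
m = Q*M/(n*F) = 2482385.472*57/(2*96485) = 733.254 g

733.254 g


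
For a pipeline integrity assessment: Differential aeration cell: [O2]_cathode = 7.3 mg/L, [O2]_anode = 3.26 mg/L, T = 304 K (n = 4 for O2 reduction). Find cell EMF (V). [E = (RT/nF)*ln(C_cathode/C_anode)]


Apply the Nernst concentration-cell relation: E = (RT/nF)*ln(C_cathode/C_anode)
RT/nF = 8.314*304/(4*96485) = 0.00654883 V
ln(7.3/3.26) = 0.80615
E = 0.00654883 * 0.80615 = 0.00528 V

0.00528 V


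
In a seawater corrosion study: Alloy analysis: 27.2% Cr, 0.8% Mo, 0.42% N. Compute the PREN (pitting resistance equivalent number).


Apply the PREN formula: PREN = Cr + 3.3*Mo + 16*N
PREN = 27.2 + 3.3*0.8 + 16*0.42
PREN = 27.2 + 2.64 + 6.72 = 36.56

36.56


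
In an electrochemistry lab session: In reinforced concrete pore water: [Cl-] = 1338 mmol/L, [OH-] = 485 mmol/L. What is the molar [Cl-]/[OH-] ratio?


Threshold parameter = [Cl-] / [OH-] (molar basis; both in mmol/L, so units cancel)
Ratio = 1338 / 485 = 2.76

2.76


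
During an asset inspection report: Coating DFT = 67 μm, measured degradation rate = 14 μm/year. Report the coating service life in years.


Service life = thickness / degradation rate
Life = 67 / 14 = 4.8 years

4.8 years


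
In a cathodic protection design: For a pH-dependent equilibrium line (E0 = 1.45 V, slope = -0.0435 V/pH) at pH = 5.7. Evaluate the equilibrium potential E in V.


Apply the Pourbaix line equation: E = E0 + slope*pH
E = 1.45 + (-0.0435)*5.7 = 1.45 + (-0.24795) = 1.20205 V
Rounded to 3 decimal places: E = 1.202 V

1.202 V


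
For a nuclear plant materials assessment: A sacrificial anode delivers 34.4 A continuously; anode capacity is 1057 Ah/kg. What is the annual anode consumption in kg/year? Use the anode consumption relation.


Annual consumption = current * hours per year / capacity
Rate = 34.4 * 8760 / 1057 = 285.1 kg/year

285.1 kg/year


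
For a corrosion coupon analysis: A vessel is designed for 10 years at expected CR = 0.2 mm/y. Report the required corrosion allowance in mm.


Corrosion allowance = CR × design life
CA = 0.2 * 10 = 2.0 mm

2.0 mm


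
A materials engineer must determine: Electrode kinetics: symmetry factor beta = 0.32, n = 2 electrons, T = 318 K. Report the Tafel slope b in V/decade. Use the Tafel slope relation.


Apply the Tafel slope relation: b = 2.303*R*T/(beta*n*F)
Numerator: 2.303 * 8.314 * 318 = 6088.79
Denominator: 0.32 * 2 * 96485 = 61750.4
b = 6088.79 / 61750.4 = 0.0986 V/decade

0.0986 V/decade


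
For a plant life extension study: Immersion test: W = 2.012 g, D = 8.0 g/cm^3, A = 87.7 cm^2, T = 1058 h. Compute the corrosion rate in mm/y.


Apply the mm/y weight-loss relation: CR = 87600 * W / (D * A * T)
Numerator: 87600 * 2.012 = 176251.2
Denominator: 8.0 * 87.7 * 1058 = 742292.8
CR = 176251.2 / 742292.8 = 0.237442 mm/y

0.237442 mm/y


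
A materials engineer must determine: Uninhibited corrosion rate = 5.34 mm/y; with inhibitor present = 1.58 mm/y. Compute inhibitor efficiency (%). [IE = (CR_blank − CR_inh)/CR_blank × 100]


Apply the inhibitor-efficiency definition: IE = (CR_blank − CR_inh)/CR_blank × 100
IE = (5.34 − 1.58) / 5.34 × 100
IE = 3.76 / 5.34 × 100 = 70.4 %

70.4 %


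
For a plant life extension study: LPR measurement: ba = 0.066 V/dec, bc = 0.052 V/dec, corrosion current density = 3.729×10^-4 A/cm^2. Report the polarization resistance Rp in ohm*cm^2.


Apply the Stern-Geary equation: Rp = ba*bc / (2.303*icorr*(ba+bc))
ba*bc = 0.066*0.052 = 0.003432
ba+bc = 0.118; 2.303*icorr*(ba+bc) = 2.303*3.729×10^-4*0.118 = 1.0133707×10^-4
Rp = 0.003432 / 1.0133707×10^-4 = 33.9 ohm*cm^2

33.9 ohm*cm^2


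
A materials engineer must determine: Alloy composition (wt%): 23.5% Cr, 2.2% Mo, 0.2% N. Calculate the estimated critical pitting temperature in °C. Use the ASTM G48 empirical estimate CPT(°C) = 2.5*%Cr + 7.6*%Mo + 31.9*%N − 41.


Apply the ASTM G48 empirical CPT estimate: CPT(°C) = 2.5*%Cr + 7.6*%Mo + 31.9*%N − 41
2.5*23.5 = 58.75; 7.6*2.2 = 16.72; 31.9*0.2 = 6.38
CPT = 58.75 + 16.72 + 6.38 − 41 = 40.85 °C
Rounded to 0.1 °C: CPT ≈ 40.9 °C

40.9 °C


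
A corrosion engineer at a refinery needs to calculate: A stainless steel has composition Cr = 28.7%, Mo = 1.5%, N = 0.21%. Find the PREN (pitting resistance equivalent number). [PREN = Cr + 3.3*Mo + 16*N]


Apply the PREN formula: PREN = Cr + 3.3*Mo + 16*N
PREN = 28.7 + 3.3*1.5 + 16*0.21
PREN = 28.7 + 4.95 + 3.36 = 37.01

37.01


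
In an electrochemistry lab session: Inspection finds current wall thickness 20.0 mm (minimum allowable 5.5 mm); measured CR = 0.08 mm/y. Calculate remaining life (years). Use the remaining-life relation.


Apply the remaining-life relation: RL = (t_current − t_min) / CR
RL = (20.0 − 5.5) / 0.08 = 14.5 / 0.08 = 181.3 years

181.3 years


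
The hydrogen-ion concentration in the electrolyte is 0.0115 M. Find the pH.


pH = −log10[H+]
pH = −log10(0.0115) = 1.94

1.94


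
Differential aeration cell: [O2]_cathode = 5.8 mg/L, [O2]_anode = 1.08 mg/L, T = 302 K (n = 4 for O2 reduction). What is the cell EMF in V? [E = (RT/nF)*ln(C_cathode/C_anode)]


Apply the Nernst concentration-cell relation: E = (RT/nF)*ln(C_cathode/C_anode)
RT/nF = 8.314*302/(4*96485) = 0.00650575 V
ln(5.8/1.08) = 1.6809
E = 0.00650575 * 1.6809 = 0.01094 V

0.01094 V


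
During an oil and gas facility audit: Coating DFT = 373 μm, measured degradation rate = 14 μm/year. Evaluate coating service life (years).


Service life = thickness / degradation rate
Life = 373 / 14 = 26.6 years

26.6 years


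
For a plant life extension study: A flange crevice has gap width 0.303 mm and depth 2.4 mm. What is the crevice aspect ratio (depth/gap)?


Aspect ratio = depth / gap
Ratio = 2.4 / 0.303 = 7.9

7.9


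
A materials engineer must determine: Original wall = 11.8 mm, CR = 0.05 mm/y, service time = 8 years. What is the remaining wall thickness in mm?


Remaining wall = original − CR × time
t = 11.8 − 0.05*8 = 11.8 − 0.4 = 11.4 mm

11.4 mm


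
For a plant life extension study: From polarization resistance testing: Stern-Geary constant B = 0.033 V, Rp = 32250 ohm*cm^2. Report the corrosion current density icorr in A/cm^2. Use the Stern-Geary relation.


Apply the Stern-Geary relation: icorr = B / Rp
icorr = 0.033 / 32250 = 1.023×10^-6 A/cm^2

1.023×10^-6 A/cm^2


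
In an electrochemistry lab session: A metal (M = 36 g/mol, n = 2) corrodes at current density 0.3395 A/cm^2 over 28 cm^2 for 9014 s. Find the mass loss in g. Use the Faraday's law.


Apply Faraday's law: m = i*A*t*M / (n*F)
Total charge passed Q = i*A*t = 0.3395*28*9014 = 85687.084 C
m = Q*M/(n*F) = 85687.084*36/(2*96485) = 15.98557 g

15.98557 g


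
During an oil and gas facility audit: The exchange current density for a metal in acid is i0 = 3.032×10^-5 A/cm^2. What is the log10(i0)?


i0 = 3.032×10^-5 A/cm^2
log10(i0) = -4.518

-4.518


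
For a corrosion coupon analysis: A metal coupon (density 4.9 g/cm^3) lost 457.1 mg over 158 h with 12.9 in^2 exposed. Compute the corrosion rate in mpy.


Apply the mpy weight-loss relation: CR = 534 * W / (D * A * T)
Numerator: 534 * 457.1 = 244091.4
Denominator: 4.9 * 12.9 * 158 = 9987.18
CR = 244091.4 / 9987.18 = 24.44047 mpy

24.44047 mpy


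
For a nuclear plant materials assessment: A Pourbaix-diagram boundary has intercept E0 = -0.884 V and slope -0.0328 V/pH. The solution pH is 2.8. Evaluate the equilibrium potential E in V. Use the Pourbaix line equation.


Apply the Pourbaix line equation: E = E0 + slope*pH
E = -0.884 + (-0.0328)*2.8 = -0.884 + (-0.09184) = -0.97584 V
Rounded to 3 decimal places: E = -0.976 V

-0.976 V


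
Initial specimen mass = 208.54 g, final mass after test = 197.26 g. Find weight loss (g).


Weight loss = initial − final
WL = 208.54 − 197.26 = 11.28 g

11.28 g


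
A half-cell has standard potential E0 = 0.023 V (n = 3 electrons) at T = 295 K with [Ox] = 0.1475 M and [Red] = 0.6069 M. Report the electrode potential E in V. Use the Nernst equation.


Apply the Nernst equation: E = E0 + (RT/nF)*ln([Ox]/[Red])
Step 1: RT/nF = 8.314*295/(3*96485) = 0.00847327 V
Step 2: [Ox]/[Red] = 0.1475/0.6069 = 0.243038
Step 3: ln(0.243038) = -1.414537
Step 4: correction = 0.00847327 * -1.414537 = -0.012 V
E = 0.023 + -0.012 = 0.011 V

0.011 V


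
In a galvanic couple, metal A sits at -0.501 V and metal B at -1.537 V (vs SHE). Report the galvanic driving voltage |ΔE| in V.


Driving voltage is the absolute potential difference.
|ΔE| = |-0.501 − (-1.537)| = 1.036 V

1.036 V


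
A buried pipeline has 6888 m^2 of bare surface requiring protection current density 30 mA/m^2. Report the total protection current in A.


I = area * current density, then convert mA → A (÷1000)
I = 6888 * 30 / 1000 = 206.64 A

206.64 A


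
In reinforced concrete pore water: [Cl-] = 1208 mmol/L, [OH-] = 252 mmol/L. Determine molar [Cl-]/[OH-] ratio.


Threshold parameter = [Cl-] / [OH-] (molar basis; both in mmol/L, so units cancel)
Ratio = 1208 / 252 = 4.79

4.79


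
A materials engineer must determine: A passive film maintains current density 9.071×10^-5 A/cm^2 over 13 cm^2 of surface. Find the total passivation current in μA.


I = i_pass * A, then convert A → μA (×10^6)
I = 9.071×10^-5 * 13 * 10^6 = 1179.23 μA

1179.23 μA


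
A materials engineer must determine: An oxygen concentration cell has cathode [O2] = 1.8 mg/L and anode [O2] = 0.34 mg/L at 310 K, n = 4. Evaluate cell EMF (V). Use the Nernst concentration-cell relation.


Apply the Nernst concentration-cell relation: E = (RT/nF)*ln(C_cathode/C_anode)
RT/nF = 8.314*310/(4*96485) = 0.00667808 V
ln(1.8/0.34) = 1.6666
E = 0.00667808 * 1.6666 = 0.01113 V

0.01113 V


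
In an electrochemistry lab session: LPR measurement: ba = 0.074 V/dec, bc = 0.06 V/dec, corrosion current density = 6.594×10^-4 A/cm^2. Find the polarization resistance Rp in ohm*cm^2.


Apply the Stern-Geary equation: Rp = ba*bc / (2.303*icorr*(ba+bc))
ba*bc = 0.074*0.06 = 0.00444
ba+bc = 0.134; 2.303*icorr*(ba+bc) = 2.303*6.594×10^-4*0.134 = 2.0349216×10^-4
Rp = 0.00444 / 2.0349216×10^-4 = 21.8 ohm*cm^2

21.8 ohm*cm^2


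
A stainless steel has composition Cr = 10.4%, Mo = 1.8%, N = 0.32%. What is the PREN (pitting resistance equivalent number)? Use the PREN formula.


Apply the PREN formula: PREN = Cr + 3.3*Mo + 16*N
PREN = 10.4 + 3.3*1.8 + 16*0.32
PREN = 10.4 + 5.94 + 5.12 = 21.46

21.46


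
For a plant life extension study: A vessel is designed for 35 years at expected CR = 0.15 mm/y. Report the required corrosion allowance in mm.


Corrosion allowance = CR × design life
CA = 0.15 * 35 = 5.25 mm

5.25 mm


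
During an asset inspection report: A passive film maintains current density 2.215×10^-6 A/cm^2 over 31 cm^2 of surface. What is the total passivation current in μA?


I = i_pass * A, then convert A → μA (×10^6)
I = 2.215×10^-6 * 31 * 10^6 = 68.67 μA

68.67 μA


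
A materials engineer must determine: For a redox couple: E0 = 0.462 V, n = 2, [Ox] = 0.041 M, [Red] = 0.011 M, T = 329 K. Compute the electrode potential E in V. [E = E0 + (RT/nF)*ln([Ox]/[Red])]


Apply the Nernst equation: E = E0 + (RT/nF)*ln([Ox]/[Red])
Step 1: RT/nF = 8.314*329/(2*96485) = 0.01417477 V
Step 2: [Ox]/[Red] = 0.041/0.011 = 3.727273
Step 3: ln(3.727273) = 1.315677
Step 4: correction = 0.01417477 * 1.315677 = 0.019 V
E = 0.462 + 0.019 = 0.481 V

0.481 V


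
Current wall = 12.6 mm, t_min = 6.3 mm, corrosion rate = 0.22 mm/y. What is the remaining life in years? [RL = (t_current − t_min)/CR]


Apply the remaining-life relation: RL = (t_current − t_min) / CR
RL = (12.6 − 6.3) / 0.22 = 6.3 / 0.22 = 28.6 years

28.6 years


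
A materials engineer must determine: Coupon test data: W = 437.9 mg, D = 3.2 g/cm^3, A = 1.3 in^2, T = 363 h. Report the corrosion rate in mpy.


Apply the mpy weight-loss relation: CR = 534 * W / (D * A * T)
Numerator: 534 * 437.9 = 233838.6
Denominator: 3.2 * 1.3 * 363 = 1510.08
CR = 233838.6 / 1510.08 = 154.852 mpy

154.852 mpy


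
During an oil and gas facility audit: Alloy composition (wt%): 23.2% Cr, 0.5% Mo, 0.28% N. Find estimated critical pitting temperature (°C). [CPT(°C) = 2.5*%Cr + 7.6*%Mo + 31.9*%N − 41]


Apply the ASTM G48 empirical CPT estimate: CPT(°C) = 2.5*%Cr + 7.6*%Mo + 31.9*%N − 41
2.5*23.2 = 58; 7.6*0.5 = 3.8; 31.9*0.28 = 8.932
CPT = 58 + 3.8 + 8.932 − 41 = 29.732 °C
Rounded to 0.1 °C: CPT ≈ 29.7 °C

29.7 °C


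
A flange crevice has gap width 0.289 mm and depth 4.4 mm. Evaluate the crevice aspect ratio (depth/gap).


Aspect ratio = depth / gap
Ratio = 4.4 / 0.289 = 15.2

15.2


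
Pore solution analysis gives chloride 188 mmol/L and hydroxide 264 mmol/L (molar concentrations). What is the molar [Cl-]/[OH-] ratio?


Threshold parameter = [Cl-] / [OH-] (molar basis; both in mmol/L, so units cancel)
Ratio = 188 / 264 = 0.71

0.71


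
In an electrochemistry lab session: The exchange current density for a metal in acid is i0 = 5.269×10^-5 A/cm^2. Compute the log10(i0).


i0 = 5.269×10^-5 A/cm^2
log10(i0) = -4.278

-4.278


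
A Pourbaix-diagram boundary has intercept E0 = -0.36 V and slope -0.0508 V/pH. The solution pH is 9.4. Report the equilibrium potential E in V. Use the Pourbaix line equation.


Apply the Pourbaix line equation: E = E0 + slope*pH
E = -0.36 + (-0.0508)*9.4 = -0.36 + (-0.47752) = -0.83752 V
Rounded to 4 decimal places: E = -0.8375 V

-0.8375 V


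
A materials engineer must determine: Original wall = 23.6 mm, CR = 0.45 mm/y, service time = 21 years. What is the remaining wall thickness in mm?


Remaining wall = original − CR × time
t = 23.6 − 0.45*21 = 23.6 − 9.45 = 14.15 mm

14.15 mm


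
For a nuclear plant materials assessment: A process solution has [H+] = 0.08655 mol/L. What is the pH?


pH = −log10[H+]
pH = −log10(0.08655) = 1.06

1.06


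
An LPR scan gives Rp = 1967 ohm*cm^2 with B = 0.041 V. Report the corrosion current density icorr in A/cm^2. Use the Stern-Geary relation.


Apply the Stern-Geary relation: icorr = B / Rp
icorr = 0.041 / 1967 = 2.084×10^-5 A/cm^2

2.084×10^-5 A/cm^2


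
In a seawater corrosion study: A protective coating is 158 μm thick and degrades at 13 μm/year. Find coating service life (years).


Service life = thickness / degradation rate
Life = 158 / 13 = 12.2 years

12.2 years


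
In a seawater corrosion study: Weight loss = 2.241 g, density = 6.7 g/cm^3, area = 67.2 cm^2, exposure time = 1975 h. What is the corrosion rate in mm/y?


Apply the mm/y weight-loss relation: CR = 87600 * W / (D * A * T)
Numerator: 87600 * 2.241 = 196311.6
Denominator: 6.7 * 67.2 * 1975 = 889224.0
CR = 196311.6 / 889224.0 = 0.2208 mm/y

0.2208 mm/y


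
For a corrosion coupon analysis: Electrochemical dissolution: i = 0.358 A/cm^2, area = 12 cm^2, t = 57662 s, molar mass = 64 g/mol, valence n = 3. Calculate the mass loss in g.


Apply Faraday's law: m = i*A*t*M / (n*F)
Total charge passed Q = i*A*t = 0.358*12*57662 = 247715.952 C
m = Q*M/(n*F) = 247715.952*64/(3*96485) = 54.77128 g

54.77128 g


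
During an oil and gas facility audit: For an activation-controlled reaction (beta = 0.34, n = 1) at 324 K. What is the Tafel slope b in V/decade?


Apply the Tafel slope relation: b = 2.303*R*T/(beta*n*F)
Numerator: 2.303 * 8.314 * 324 = 6203.67
Denominator: 0.34 * 1 * 96485 = 32804.9
b = 6203.67 / 32804.9 = 0.189 V/decade

0.189 V/decade


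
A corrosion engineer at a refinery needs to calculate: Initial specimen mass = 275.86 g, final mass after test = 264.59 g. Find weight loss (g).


Weight loss = initial − final
WL = 275.86 − 264.59 = 11.27 g

11.27 g


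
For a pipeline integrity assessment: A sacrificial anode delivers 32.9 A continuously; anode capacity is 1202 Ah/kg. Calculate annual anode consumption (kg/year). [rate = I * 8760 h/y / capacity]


Annual consumption = current * hours per year / capacity
Rate = 32.9 * 8760 / 1202 = 239.8 kg/year

239.8 kg/year


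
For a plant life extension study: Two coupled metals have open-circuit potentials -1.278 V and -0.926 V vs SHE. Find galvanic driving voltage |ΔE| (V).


Driving voltage is the absolute potential difference.
|ΔE| = |-1.278 − (-0.926)| = 0.352 V

0.352 V


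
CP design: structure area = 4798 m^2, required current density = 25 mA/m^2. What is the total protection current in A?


I = area * current density, then convert mA → A (÷1000)
I = 4798 * 25 / 1000 = 119.95 A

119.95 A


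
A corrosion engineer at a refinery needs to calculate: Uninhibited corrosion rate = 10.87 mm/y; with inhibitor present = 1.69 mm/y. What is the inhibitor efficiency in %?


Apply the inhibitor-efficiency definition: IE = (CR_blank − CR_inh)/CR_blank × 100
IE = (10.87 − 1.69) / 10.87 × 100
IE = 9.18 / 10.87 × 100 = 84.5 %

84.5 %


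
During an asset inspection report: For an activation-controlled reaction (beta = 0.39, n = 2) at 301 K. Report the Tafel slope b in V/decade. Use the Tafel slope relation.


Apply the Tafel slope relation: b = 2.303*R*T/(beta*n*F)
Numerator: 2.303 * 8.314 * 301 = 5763.29
Denominator: 0.39 * 2 * 96485 = 75258.3
b = 5763.29 / 75258.3 = 0.077 V/decade

0.077 V/decade


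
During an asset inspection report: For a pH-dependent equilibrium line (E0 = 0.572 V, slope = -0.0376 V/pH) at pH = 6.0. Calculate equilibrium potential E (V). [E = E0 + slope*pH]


Apply the Pourbaix line equation: E = E0 + slope*pH
E = 0.572 + (-0.0376)*6.0 = 0.572 + (-0.2256) = 0.3464 V
Rounded to 4 decimal places: E = 0.3464 V

0.3464 V


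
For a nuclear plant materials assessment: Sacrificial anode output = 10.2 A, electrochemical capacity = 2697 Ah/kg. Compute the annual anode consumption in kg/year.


Annual consumption = current * hours per year / capacity
Rate = 10.2 * 8760 / 2697 = 33.1 kg/year

33.1 kg/year


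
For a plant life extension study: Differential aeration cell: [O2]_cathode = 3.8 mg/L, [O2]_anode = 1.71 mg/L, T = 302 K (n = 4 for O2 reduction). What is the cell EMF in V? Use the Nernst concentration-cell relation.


Apply the Nernst concentration-cell relation: E = (RT/nF)*ln(C_cathode/C_anode)
RT/nF = 8.314*302/(4*96485) = 0.00650575 V
ln(3.8/1.71) = 0.79851
E = 0.00650575 * 0.79851 = 0.00519 V

0.00519 V
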